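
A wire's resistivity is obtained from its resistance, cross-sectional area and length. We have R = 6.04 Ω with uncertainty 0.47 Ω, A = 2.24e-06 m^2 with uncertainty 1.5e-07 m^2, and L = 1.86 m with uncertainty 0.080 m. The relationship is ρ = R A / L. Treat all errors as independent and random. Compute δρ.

Each factor contributes (exponent × relative error)² to (δρ/ρ)²:
  (1·δR/R)² = (1×0.0778)² = 0.00606;  (1·δA/A)² = (1×0.0670)² = 0.00448;  (-1·δL/L)² = (-1×0.0430)² = 0.00185
δρ/ρ = √(0.0124) = 0.111
ρ = 7.27e-06 Ω·m, so δρ = 0.111 × 7.27e-06 = 8.1e-07 Ω·m.

8.1e-07 Ω·m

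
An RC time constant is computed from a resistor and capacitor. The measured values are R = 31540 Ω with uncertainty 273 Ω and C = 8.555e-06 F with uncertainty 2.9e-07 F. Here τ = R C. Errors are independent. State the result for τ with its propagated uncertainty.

τ is a product of powers, so relative uncertainties combine in quadrature:
  (1·δR/R)² = (1×0.00866)² = 7.49e-05;  (1·δC/C)² = (1×0.0339)² = 0.00115
δτ/τ = √(0.00122) = 0.0350
τ = 0.2698 s, so δτ = 0.0350 × 0.2698 = 0.00944 s.

0.2698 ± 0.00944 s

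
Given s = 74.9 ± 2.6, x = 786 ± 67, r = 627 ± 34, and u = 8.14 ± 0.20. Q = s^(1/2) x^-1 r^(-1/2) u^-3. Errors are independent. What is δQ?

9.56e-08

Each factor contributes (exponent × relative error)² to (δQ/Q)²:
  (½·δs/s)² = (0.5×0.0347)² = 0.000301;  (-1·δx/x)² = (-1×0.0852)² = 0.00727;  (−½·δr/r)² = (-0.5×0.0542)² = 0.000735;  (-3·δu/u)² = (-3×0.0246)² = 0.00543
δQ/Q = √(0.0137) = 0.117
Q = 8.15e-07, so δQ = 0.117 × 8.15e-07 = 9.56e-08.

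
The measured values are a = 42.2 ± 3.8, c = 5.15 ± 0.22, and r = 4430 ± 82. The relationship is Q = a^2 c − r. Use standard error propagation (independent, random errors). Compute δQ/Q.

0.358

Let p = a^2·c = 9170. δp/p = √((2·δa/a)² + (1·δc/c)²) = √(0.0324 + 0.00182) = 0.185, so δp = 1700.
Q = p − r: δQ = √(δp² + δr²) = √(2.88e+06 + 6720) = 1700
Q = 4740, so δQ/Q = 1700/4740 = 0.358.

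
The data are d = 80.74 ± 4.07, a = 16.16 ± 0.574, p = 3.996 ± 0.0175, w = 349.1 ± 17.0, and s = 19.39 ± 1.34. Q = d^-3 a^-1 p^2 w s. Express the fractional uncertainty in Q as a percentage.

Relative error in a monomial: (δQ/Q)² = Σ (nᵢ · δxᵢ/xᵢ)².
  (-3·δd/d)² = (-3×0.0504)² = 0.0229;  (-1·δa/a)² = (-1×0.0355)² = 0.00126;  (2·δp/p)² = (2×0.00438)² = 7.67e-05;  (1·δw/w)² = (1×0.0487)² = 0.00237;  (1·δs/s)² = (1×0.0691)² = 0.00478
δQ/Q = √(0.0314) = 0.177

17.7%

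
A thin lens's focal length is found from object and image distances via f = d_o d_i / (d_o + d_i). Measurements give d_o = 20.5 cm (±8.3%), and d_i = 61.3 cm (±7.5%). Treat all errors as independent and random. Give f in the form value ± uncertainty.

15.4 ± 0.998 cm

∂f/∂d_o = (d_i/(d_o+d_i))² = 0.562;  ∂f/∂d_i = (d_o/(d_o+d_i))² = 0.0628
δf = √((∂f/∂d_o · δd_o)² + (∂f/∂d_i · δd_i)²) = √(0.913 + 0.0834) = 0.998 cm
f = 15.4 cm.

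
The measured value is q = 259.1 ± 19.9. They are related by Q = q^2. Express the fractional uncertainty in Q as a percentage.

15.4%

Q is a product of powers, so relative uncertainties combine in quadrature:
  (2·δq/q)² = (2×0.0768)² = 0.0236
δQ/Q = √(0.0236) = 0.154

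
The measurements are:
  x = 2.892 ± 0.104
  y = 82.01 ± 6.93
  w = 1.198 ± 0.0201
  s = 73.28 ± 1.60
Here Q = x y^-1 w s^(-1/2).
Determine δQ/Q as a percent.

9.40%

For a monomial Q ∝ x, y^-1, w, s^(-1/2), fractional errors add in quadrature:
  (1·δx/x)² = (1×0.0360)² = 0.00129;  (-1·δy/y)² = (-1×0.0845)² = 0.00714;  (1·δw/w)² = (1×0.0168)² = 0.000282;  (−½·δs/s)² = (-0.5×0.0218)² = 0.000119
δQ/Q = √(0.00883) = 0.0940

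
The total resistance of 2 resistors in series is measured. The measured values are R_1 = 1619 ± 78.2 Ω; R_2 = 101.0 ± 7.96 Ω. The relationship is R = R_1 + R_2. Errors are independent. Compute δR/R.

0.0457

Absolute uncertainties add in quadrature for a linear combination:
  (δR_1)² = 6120;  (δR_2)² = 63.4
δR = √(6180) = 78.6 Ω
R = 1720 Ω, so δR/R = 78.6/1720 = 0.0457.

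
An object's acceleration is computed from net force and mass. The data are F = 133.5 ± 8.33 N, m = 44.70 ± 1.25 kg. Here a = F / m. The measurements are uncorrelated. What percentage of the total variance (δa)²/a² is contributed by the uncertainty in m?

(δa/a)² = (1·δF/F)² + (-1·δm/m)²
  F term: (1×0.0624)² = 0.00389
  m term: (-1×0.0280)² = 0.000782
Total = 0.00468. Share from m = 0.000782/0.00468 = 0.167.

16.7%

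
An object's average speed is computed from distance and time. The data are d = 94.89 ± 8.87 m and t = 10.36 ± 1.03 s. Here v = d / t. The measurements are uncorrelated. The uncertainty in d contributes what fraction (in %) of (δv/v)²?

(δv/v)² = (1·δd/d)² + (-1·δt/t)²
  d term: (1×0.0935)² = 0.00874
  t term: (-1×0.0994)² = 0.00988
Total = 0.0186. Share from d = 0.00874/0.0186 = 0.469.

46.9%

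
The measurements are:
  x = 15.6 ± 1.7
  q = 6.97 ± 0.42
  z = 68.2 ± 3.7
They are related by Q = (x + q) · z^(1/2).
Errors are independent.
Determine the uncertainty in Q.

15.3

Let u = x + q = 22.6. δu = √(δx² + δq²) = √(2.89 + 0.176) = 1.75, so δu/u = 0.0776.
Q is then a monomial in u, z:
δQ/Q = √((δu/u)² + (½·δz/z)²) = √(0.00602 + 0.000736) = 0.0822
Q = 186, so δQ = 0.0822 × 186 = 15.3.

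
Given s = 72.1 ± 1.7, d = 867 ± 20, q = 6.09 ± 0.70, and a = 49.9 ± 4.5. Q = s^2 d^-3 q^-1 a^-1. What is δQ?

4.42e-09

Relative error in a monomial: (δQ/Q)² = Σ (nᵢ · δxᵢ/xᵢ)².
  (2·δs/s)² = (2×0.0236)² = 0.00222;  (-3·δd/d)² = (-3×0.0231)² = 0.00479;  (-1·δq/q)² = (-1×0.115)² = 0.0132;  (-1·δa/a)² = (-1×0.0902)² = 0.00813
δQ/Q = √(0.0284) = 0.168
Q = 2.62e-08, so δQ = 0.168 × 2.62e-08 = 4.42e-09.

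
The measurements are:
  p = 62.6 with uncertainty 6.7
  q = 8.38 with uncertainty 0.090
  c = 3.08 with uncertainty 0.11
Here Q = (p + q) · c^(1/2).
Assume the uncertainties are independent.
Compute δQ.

12.0

Let u = p + q = 71.0. δu = √(δp² + δq²) = √(44.9 + 0.00810) = 6.70, so δu/u = 0.0944.
Q is then a monomial in u, c:
δQ/Q = √((δu/u)² + (½·δc/c)²) = √(0.00891 + 0.000319) = 0.0961
Q = 125, so δQ = 0.0961 × 125 = 12.0.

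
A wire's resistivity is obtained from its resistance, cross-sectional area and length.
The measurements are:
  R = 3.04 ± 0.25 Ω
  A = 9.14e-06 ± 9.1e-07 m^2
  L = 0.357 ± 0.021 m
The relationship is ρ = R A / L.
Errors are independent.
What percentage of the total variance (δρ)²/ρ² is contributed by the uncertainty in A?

(δρ/ρ)² = (1·δR/R)² + (1·δA/A)² + (-1·δL/L)²
  R term: (1×0.0822)² = 0.00676
  A term: (1×0.0996)² = 0.00991
  L term: (-1×0.0588)² = 0.00346
Total = 0.0201. Share from A = 0.00991/0.0201 = 0.492.

49.2%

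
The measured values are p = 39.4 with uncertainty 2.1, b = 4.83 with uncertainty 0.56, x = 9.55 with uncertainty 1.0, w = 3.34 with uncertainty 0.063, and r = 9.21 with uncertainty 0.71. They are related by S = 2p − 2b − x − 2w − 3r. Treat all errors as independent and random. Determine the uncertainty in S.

For a sum/difference, combine absolute errors in quadrature:
  (2·δp)² = 17.6;  (2·δb)² = 1.25;  (δx)² = 1.00;  (2·δw)² = 0.0159;  (3·δr)² = 4.54
δS = √(24.4) = 4.94

4.94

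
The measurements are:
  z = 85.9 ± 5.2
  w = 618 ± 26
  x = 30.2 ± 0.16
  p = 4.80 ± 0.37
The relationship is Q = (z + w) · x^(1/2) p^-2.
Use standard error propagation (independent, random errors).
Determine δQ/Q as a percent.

Let u = z + w = 704. δu = √(δz² + δw²) = √(27.0 + 676) = 26.5, so δu/u = 0.0377.
Q is then a monomial in u, x, p:
δQ/Q = √((δu/u)² + (½·δx/x)² + (-2·δp/p)²) = √(0.00142 + 7.02e-06 + 0.0238) = 0.159

15.9%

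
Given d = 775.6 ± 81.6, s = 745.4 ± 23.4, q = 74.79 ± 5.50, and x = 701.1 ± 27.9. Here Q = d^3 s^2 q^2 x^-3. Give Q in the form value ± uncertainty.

(4.208 ± 1.57) × 10^9

For a monomial Q ∝ d^3, s^2, q^2, x^-3, fractional errors add in quadrature:
  (3·δd/d)² = (3×0.105)² = 0.0996;  (2·δs/s)² = (2×0.0314)² = 0.00394;  (2·δq/q)² = (2×0.0735)² = 0.0216;  (-3·δx/x)² = (-3×0.0398)² = 0.0143
δQ/Q = √(0.139) = 0.373
Q = 4.208e+09, so δQ = 0.373 × 4.208e+09 = 1.57e+09.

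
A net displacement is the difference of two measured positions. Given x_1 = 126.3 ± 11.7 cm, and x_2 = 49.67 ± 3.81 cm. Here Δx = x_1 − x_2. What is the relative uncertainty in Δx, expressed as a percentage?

16.1%

Absolute uncertainties add in quadrature for a linear combination:
  (δx_1)² = 137;  (δx_2)² = 14.5
δΔx = √(151) = 12.3 cm
Δx = 76.63 cm, so δΔx/Δx = 12.3/76.63 = 0.161.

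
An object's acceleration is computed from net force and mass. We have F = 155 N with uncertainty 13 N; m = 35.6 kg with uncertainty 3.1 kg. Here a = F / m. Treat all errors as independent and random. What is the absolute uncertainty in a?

Relative error in a monomial: (δa/a)² = Σ (nᵢ · δxᵢ/xᵢ)².
  (1·δF/F)² = (1×0.0839)² = 0.00703;  (-1·δm/m)² = (-1×0.0871)² = 0.00758
δa/a = √(0.0146) = 0.121
a = 4.35 m/s^2, so δa = 0.121 × 4.35 = 0.526 m/s^2.

0.526 m/s^2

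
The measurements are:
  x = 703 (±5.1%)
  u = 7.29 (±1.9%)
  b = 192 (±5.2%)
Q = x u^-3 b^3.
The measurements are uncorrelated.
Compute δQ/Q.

Q is a product of powers, so relative uncertainties combine in quadrature:
  (1·δx/x)² = (1×0.0510)² = 0.00260;  (-3·δu/u)² = (-3×0.0190)² = 0.00325;  (3·δb/b)² = (3×0.0520)² = 0.0243
δQ/Q = √(0.0302) = 0.174

0.174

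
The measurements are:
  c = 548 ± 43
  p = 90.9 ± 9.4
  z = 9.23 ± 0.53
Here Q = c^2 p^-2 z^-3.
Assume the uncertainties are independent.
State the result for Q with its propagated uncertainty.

0.0462 ± 0.0144

Q is a product of powers, so relative uncertainties combine in quadrature:
  (2·δc/c)² = (2×0.0785)² = 0.0246;  (-2·δp/p)² = (-2×0.103)² = 0.0428;  (-3·δz/z)² = (-3×0.0574)² = 0.0297
δQ/Q = √(0.0971) = 0.312
Q = 0.0462, so δQ = 0.312 × 0.0462 = 0.0144.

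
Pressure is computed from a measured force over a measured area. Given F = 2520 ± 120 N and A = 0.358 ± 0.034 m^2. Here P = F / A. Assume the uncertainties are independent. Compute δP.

Products/powers → add relative errors in quadrature, weighted by exponent:
  (1·δF/F)² = (1×0.0476)² = 0.00227;  (-1·δA/A)² = (-1×0.0950)² = 0.00902
δP/P = √(0.0113) = 0.106
P = 7040 Pa, so δP = 0.106 × 7040 = 748 Pa.

748 Pa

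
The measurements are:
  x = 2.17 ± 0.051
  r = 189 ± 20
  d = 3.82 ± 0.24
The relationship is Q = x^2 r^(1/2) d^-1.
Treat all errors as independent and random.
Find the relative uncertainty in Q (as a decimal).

0.0946

Since Q is a product/quotient, work with relative uncertainties:
  (2·δx/x)² = (2×0.0235)² = 0.00221;  (½·δr/r)² = (0.5×0.106)² = 0.00280;  (-1·δd/d)² = (-1×0.0628)² = 0.00395
δQ/Q = √(0.00896) = 0.0946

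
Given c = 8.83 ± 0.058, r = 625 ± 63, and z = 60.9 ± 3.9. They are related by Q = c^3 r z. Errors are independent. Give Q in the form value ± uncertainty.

(2.62 ± 0.317) × 10^7

Since Q is a product/quotient, work with relative uncertainties:
  (3·δc/c)² = (3×0.00657)² = 0.000388;  (1·δr/r)² = (1×0.101)² = 0.0102;  (1·δz/z)² = (1×0.0640)² = 0.00410
δQ/Q = √(0.0146) = 0.121
Q = 2.62e+07, so δQ = 0.121 × 2.62e+07 = 3.17e+06.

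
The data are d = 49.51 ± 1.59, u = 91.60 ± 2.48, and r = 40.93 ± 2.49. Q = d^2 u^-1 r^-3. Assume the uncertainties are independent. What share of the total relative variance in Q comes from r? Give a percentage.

(δQ/Q)² = (2·δd/d)² + (-1·δu/u)² + (-3·δr/r)²
  d term: (2×0.0321)² = 0.00413
  u term: (-1×0.0271)² = 0.000733
  r term: (-3×0.0608)² = 0.0333
Total = 0.0382. Share from r = 0.0333/0.0382 = 0.873.

87.3%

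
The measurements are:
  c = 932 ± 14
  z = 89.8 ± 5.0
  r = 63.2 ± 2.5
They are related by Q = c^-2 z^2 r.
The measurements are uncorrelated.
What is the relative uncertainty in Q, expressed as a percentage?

12.2%

Each factor contributes (exponent × relative error)² to (δQ/Q)²:
  (-2·δc/c)² = (-2×0.0150)² = 0.000903;  (2·δz/z)² = (2×0.0557)² = 0.0124;  (1·δr/r)² = (1×0.0396)² = 0.00156
δQ/Q = √(0.0149) = 0.122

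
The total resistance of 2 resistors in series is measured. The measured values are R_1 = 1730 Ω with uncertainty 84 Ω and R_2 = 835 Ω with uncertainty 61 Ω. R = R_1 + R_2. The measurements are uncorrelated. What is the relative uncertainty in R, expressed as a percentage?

4.05%

For a sum/difference, combine absolute errors in quadrature:
  (δR_1)² = 7060;  (δR_2)² = 3720
δR = √(10800) = 104 Ω
R = 2560 Ω, so δR/R = 104/2560 = 0.0405.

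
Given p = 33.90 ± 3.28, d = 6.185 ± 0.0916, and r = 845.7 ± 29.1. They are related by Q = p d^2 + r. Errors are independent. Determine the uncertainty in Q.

134

Let w = p·d^2 = 1297. δw/w = √((1·δp/p)² + (2·δd/d)²) = √(0.00936 + 0.000877) = 0.101, so δw = 131.
Q = w + r: δQ = √(δw² + δr²) = √(17200 + 847) = 134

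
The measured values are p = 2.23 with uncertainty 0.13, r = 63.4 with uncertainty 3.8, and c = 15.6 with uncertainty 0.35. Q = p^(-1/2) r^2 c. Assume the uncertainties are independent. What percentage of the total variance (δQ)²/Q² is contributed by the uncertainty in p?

(δQ/Q)² = (−½·δp/p)² + (2·δr/r)² + (1·δc/c)²
  p term: (-0.5×0.0583)² = 0.000850
  r term: (2×0.0599)² = 0.0144
  c term: (1×0.0224)² = 0.000503
Total = 0.0157. Share from p = 0.000850/0.0157 = 0.0540.

5.40%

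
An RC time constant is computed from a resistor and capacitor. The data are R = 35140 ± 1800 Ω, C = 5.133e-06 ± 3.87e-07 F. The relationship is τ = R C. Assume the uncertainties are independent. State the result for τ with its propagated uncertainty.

0.1804 ± 0.0164 s

Products/powers → add relative errors in quadrature, weighted by exponent:
  (1·δR/R)² = (1×0.0512)² = 0.00262;  (1·δC/C)² = (1×0.0754)² = 0.00568
δτ/τ = √(0.00831) = 0.0911
τ = 0.1804 s, so δτ = 0.0911 × 0.1804 = 0.0164 s.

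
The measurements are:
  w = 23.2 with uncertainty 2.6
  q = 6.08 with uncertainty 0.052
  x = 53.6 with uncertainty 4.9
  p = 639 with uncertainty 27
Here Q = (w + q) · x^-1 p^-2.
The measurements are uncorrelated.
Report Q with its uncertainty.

(1.34 ± 0.205) × 10^-6

Let u = w + q = 29.3. δu = √(δw² + δq²) = √(6.76 + 0.00270) = 2.60, so δu/u = 0.0888.
Q is then a monomial in u, x, p:
δQ/Q = √((δu/u)² + (-1·δx/x)² + (-2·δp/p)²) = √(0.00789 + 0.00836 + 0.00714) = 0.153
Q = 1.34e-06, so δQ = 0.153 × 1.34e-06 = 2.05e-07.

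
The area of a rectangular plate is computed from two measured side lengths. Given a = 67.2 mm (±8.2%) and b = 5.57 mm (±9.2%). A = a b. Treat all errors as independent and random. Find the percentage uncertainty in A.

12.3%

Each factor contributes (exponent × relative error)² to (δA/A)²:
  (1·δa/a)² = (1×0.0820)² = 0.00672;  (1·δb/b)² = (1×0.0920)² = 0.00846
δA/A = √(0.0152) = 0.123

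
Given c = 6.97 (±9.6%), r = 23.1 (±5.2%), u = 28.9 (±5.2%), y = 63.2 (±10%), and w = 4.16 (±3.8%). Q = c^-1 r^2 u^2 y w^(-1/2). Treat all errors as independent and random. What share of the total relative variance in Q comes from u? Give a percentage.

26.2%

(δQ/Q)² = (-1·δc/c)² + (2·δr/r)² + (2·δu/u)² + (1·δy/y)² + (−½·δw/w)²
  c term: (-1×0.0960)² = 0.00922
  r term: (2×0.0520)² = 0.0108
  u term: (2×0.0520)² = 0.0108
  y term: (1×0.100)² = 0.0100
  w term: (-0.5×0.0380)² = 0.000361
Total = 0.0412. Share from u = 0.0108/0.0412 = 0.262.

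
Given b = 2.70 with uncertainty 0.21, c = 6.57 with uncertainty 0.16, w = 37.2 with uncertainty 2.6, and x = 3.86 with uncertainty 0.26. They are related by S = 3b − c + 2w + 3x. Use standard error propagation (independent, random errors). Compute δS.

5.30

Each term contributes (cᵢ δxᵢ)² to (δS)²:
  (3·δb)² = 0.397;  (δc)² = 0.0256;  (2·δw)² = 27.0;  (3·δx)² = 0.608
δS = √(28.1) = 5.30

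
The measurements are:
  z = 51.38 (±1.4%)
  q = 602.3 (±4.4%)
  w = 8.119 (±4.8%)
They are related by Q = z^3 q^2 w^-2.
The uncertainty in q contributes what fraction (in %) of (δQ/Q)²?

(δQ/Q)² = (3·δz/z)² + (2·δq/q)² + (-2·δw/w)²
  z term: (3×0.0140)² = 0.00176
  q term: (2×0.0440)² = 0.00774
  w term: (-2×0.0480)² = 0.00922
Total = 0.0187. Share from q = 0.00774/0.0187 = 0.414.

41.4%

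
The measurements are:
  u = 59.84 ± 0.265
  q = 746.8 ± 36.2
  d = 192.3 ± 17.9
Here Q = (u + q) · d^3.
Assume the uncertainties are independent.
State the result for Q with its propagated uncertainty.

Let w = u + q = 806.6. δw = √(δu² + δq²) = √(0.0702 + 1310) = 36.2, so δw/w = 0.0449.
Q is then a monomial in w, d:
δQ/Q = √((δw/w)² + (3·δd/d)²) = √(0.00201 + 0.0780) = 0.283
Q = 5.736e+09, so δQ = 0.283 × 5.736e+09 = 1.62e+09.

(5.736 ± 1.62) × 10^9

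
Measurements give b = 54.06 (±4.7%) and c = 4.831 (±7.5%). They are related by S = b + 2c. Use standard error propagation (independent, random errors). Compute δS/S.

S is a linear combination, so absolute uncertainties add in quadrature:
  (δb)² = 6.46;  (2·δc)² = 0.525
δS = √(6.98) = 2.64
S = 63.72, so δS/S = 2.64/63.72 = 0.0415.

0.0415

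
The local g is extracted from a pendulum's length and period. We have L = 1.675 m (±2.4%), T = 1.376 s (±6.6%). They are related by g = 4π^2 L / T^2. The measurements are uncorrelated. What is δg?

Products/powers → add relative errors in quadrature, weighted by exponent:
  (1·δL/L)² = (1×0.0240)² = 0.000576;  (-2·δT/T)² = (-2×0.0660)² = 0.0174
δg/g = √(0.0180) = 0.134
g = 34.93 m/s^2, so δg = 0.134 × 34.93 = 4.69 m/s^2.

4.69 m/s^2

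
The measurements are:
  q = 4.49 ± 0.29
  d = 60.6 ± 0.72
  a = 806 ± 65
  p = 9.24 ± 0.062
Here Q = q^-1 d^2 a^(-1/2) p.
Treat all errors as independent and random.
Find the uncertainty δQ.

21.3

Q is a product of powers, so relative uncertainties combine in quadrature:
  (-1·δq/q)² = (-1×0.0646)² = 0.00417;  (2·δd/d)² = (2×0.0119)² = 0.000565;  (−½·δa/a)² = (-0.5×0.0806)² = 0.00163;  (1·δp/p)² = (1×0.00671)² = 4.5e-05
δQ/Q = √(0.00641) = 0.0800
Q = 266, so δQ = 0.0800 × 266 = 21.3.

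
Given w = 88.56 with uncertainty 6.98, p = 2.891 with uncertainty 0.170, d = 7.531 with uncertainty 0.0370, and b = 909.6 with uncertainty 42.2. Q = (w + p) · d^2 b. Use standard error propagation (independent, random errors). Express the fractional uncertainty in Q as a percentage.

8.99%

Let u = w + p = 91.45. δu = √(δw² + δp²) = √(48.7 + 0.0289) = 6.98, so δu/u = 0.0763.
Q is then a monomial in u, d, b:
δQ/Q = √((δu/u)² + (2·δd/d)² + (1·δb/b)²) = √(0.00583 + 9.66e-05 + 0.00215) = 0.0899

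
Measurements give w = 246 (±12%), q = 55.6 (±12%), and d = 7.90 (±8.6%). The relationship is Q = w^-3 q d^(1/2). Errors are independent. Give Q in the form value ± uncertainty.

Q is a product of powers, so relative uncertainties combine in quadrature:
  (-3·δw/w)² = (-3×0.120)² = 0.130;  (1·δq/q)² = (1×0.120)² = 0.0144;  (½·δd/d)² = (0.5×0.0860)² = 0.00185
δQ/Q = √(0.146) = 0.382
Q = 1.05e-05, so δQ = 0.382 × 1.05e-05 = 4.01e-06.

(1.05 ± 0.401) × 10^-5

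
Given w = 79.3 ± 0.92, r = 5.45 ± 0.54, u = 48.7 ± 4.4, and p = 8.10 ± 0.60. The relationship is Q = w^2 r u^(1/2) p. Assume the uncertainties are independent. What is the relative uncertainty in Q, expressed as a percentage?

13.4%

Each factor contributes (exponent × relative error)² to (δQ/Q)²:
  (2·δw/w)² = (2×0.0116)² = 0.000538;  (1·δr/r)² = (1×0.0991)² = 0.00982;  (½·δu/u)² = (0.5×0.0903)² = 0.00204;  (1·δp/p)² = (1×0.0741)² = 0.00549
δQ/Q = √(0.0179) = 0.134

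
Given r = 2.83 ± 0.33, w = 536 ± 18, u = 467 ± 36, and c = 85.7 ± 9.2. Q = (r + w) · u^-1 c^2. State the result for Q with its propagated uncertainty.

Let h = r + w = 539. δh = √(δr² + δw²) = √(0.109 + 324) = 18.0, so δh/h = 0.0334.
Q is then a monomial in h, u, c:
δQ/Q = √((δh/h)² + (-1·δu/u)² + (2·δc/c)²) = √(0.00112 + 0.00594 + 0.0461) = 0.231
Q = 8470, so δQ = 0.231 × 8470 = 1950.

8470 ± 1950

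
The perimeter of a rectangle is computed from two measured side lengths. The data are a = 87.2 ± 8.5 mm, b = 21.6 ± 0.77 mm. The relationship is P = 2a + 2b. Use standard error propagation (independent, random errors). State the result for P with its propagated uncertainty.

Absolute uncertainties add in quadrature for a linear combination:
  (2·δa)² = 289;  (2·δb)² = 2.37
δP = √(291) = 17.1 mm
P = 218 mm.

218 ± 17.1 mm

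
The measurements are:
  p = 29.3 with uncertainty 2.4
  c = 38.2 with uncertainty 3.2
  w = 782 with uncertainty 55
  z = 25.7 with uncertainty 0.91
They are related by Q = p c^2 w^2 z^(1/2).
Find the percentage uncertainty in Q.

Since Q is a product/quotient, work with relative uncertainties:
  (1·δp/p)² = (1×0.0819)² = 0.00671;  (2·δc/c)² = (2×0.0838)² = 0.0281;  (2·δw/w)² = (2×0.0703)² = 0.0198;  (½·δz/z)² = (0.5×0.0354)² = 0.000313
δQ/Q = √(0.0549) = 0.234

23.4%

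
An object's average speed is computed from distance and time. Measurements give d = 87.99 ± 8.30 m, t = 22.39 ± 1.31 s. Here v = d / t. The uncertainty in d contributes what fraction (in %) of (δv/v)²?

72.2%

(δv/v)² = (1·δd/d)² + (-1·δt/t)²
  d term: (1×0.0943)² = 0.00890
  t term: (-1×0.0585)² = 0.00342
Total = 0.0123. Share from d = 0.00890/0.0123 = 0.722.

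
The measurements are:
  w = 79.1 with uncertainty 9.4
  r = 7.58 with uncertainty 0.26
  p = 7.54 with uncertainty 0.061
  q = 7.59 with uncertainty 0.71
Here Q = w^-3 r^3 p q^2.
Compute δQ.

Q is a product of powers, so relative uncertainties combine in quadrature:
  (-3·δw/w)² = (-3×0.119)² = 0.127;  (3·δr/r)² = (3×0.0343)² = 0.0106;  (1·δp/p)² = (1×0.00809)² = 6.55e-05;  (2·δq/q)² = (2×0.0935)² = 0.0350
δQ/Q = √(0.173) = 0.416
Q = 0.382, so δQ = 0.416 × 0.382 = 0.159.

0.159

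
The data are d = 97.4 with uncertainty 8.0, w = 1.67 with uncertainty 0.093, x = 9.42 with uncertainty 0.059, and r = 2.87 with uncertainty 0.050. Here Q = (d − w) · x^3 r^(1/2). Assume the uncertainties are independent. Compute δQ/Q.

0.0861

Let u = d − w = 95.7. δu = √(δd² + δw²) = √(64.0 + 0.00865) = 8.00, so δu/u = 0.0836.
Q is then a monomial in u, x, r:
δQ/Q = √((δu/u)² + (3·δx/x)² + (½·δr/r)²) = √(0.00698 + 0.000353 + 7.59e-05) = 0.0861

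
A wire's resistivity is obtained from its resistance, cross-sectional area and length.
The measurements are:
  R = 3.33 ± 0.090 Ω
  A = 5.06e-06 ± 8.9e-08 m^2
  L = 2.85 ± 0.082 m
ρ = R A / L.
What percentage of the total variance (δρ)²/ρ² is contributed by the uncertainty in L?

(δρ/ρ)² = (1·δR/R)² + (1·δA/A)² + (-1·δL/L)²
  R term: (1×0.0270)² = 0.000730
  A term: (1×0.0176)² = 0.000309
  L term: (-1×0.0288)² = 0.000828
Total = 0.00187. Share from L = 0.000828/0.00187 = 0.443.

44.3%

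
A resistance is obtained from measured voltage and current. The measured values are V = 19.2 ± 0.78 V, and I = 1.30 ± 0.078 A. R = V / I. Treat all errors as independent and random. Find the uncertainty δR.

Each factor contributes (exponent × relative error)² to (δR/R)²:
  (1·δV/V)² = (1×0.0406)² = 0.00165;  (-1·δI/I)² = (-1×0.0600)² = 0.00360
δR/R = √(0.00525) = 0.0725
R = 14.8 Ω, so δR = 0.0725 × 14.8 = 1.07 Ω.

1.07 Ω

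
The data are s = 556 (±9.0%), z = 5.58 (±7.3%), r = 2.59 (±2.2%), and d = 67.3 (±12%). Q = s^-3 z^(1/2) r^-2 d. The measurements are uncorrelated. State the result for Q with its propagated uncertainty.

(1.38 ± 0.415) × 10^-7

For a monomial Q ∝ s^-3, z^(1/2), r^-2, d, fractional errors add in quadrature:
  (-3·δs/s)² = (-3×0.0900)² = 0.0729;  (½·δz/z)² = (0.5×0.0730)² = 0.00133;  (-2·δr/r)² = (-2×0.0220)² = 0.00194;  (1·δd/d)² = (1×0.120)² = 0.0144
δQ/Q = √(0.0906) = 0.301
Q = 1.38e-07, so δQ = 0.301 × 1.38e-07 = 4.15e-08.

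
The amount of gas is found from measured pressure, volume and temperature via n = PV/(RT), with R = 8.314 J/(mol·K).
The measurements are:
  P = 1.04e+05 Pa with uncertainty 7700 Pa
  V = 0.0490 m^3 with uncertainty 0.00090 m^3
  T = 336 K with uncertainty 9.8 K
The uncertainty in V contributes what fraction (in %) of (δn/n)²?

(δn/n)² = (1·δP/P)² + (1·δV/V)² + (-1·δT/T)²
  P term: (1×0.0740)² = 0.00548
  V term: (1×0.0184)² = 0.000337
  T term: (-1×0.0292)² = 0.000851
Total = 0.00667. Share from V = 0.000337/0.00667 = 0.0506.

5.06%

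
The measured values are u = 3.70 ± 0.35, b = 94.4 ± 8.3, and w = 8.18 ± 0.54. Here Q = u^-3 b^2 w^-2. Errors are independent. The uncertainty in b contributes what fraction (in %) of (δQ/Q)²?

(δQ/Q)² = (-3·δu/u)² + (2·δb/b)² + (-2·δw/w)²
  u term: (-3×0.0946)² = 0.0805
  b term: (2×0.0879)² = 0.0309
  w term: (-2×0.0660)² = 0.0174
Total = 0.129. Share from b = 0.0309/0.129 = 0.240.

24.0%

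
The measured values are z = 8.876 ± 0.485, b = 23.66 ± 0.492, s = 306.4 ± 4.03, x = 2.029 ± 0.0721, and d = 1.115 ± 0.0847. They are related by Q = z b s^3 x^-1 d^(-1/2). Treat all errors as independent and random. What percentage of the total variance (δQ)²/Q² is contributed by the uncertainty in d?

18.8%

(δQ/Q)² = (1·δz/z)² + (1·δb/b)² + (3·δs/s)² + (-1·δx/x)² + (−½·δd/d)²
  z term: (1×0.0546)² = 0.00299
  b term: (1×0.0208)² = 0.000432
  s term: (3×0.0132)² = 0.00156
  x term: (-1×0.0355)² = 0.00126
  d term: (-0.5×0.0760)² = 0.00144
Total = 0.00768. Share from d = 0.00144/0.00768 = 0.188.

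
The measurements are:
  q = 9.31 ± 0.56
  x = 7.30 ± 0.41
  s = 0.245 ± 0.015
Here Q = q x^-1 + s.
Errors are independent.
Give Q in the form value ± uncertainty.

Let p = q·x^-1 = 1.28. δp/p = √((1·δq/q)² + (-1·δx/x)²) = √(0.00362 + 0.00315) = 0.0823, so δp = 0.105.
Q = p + s: δQ = √(δp² + δs²) = √(0.0110 + 0.000225) = 0.106
Q = 1.52.

1.52 ± 0.106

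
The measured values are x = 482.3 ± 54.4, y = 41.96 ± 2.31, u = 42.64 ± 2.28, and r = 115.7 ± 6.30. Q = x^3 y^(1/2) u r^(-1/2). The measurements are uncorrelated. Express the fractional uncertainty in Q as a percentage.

Each factor contributes (exponent × relative error)² to (δQ/Q)²:
  (3·δx/x)² = (3×0.113)² = 0.115;  (½·δy/y)² = (0.5×0.0551)² = 0.000758;  (1·δu/u)² = (1×0.0535)² = 0.00286;  (−½·δr/r)² = (-0.5×0.0545)² = 0.000741
δQ/Q = √(0.119) = 0.345

34.5%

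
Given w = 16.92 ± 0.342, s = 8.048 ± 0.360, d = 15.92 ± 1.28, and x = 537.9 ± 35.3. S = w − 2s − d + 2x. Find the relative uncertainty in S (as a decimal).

0.0666

S is a linear combination, so absolute uncertainties add in quadrature:
  (δw)² = 0.117;  (2·δs)² = 0.518;  (δd)² = 1.64;  (2·δx)² = 4980
δS = √(4990) = 70.6
S = 1061, so δS/S = 70.6/1061 = 0.0666.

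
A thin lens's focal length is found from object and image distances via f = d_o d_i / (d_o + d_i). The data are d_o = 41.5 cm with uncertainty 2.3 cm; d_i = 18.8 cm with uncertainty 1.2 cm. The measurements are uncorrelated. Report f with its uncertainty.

∂f/∂d_o = (d_i/(d_o+d_i))² = 0.0972;  ∂f/∂d_i = (d_o/(d_o+d_i))² = 0.474
δf = √((∂f/∂d_o · δd_o)² + (∂f/∂d_i · δd_i)²) = √(0.0500 + 0.323) = 0.611 cm
f = 12.9 cm.

12.9 ± 0.611 cm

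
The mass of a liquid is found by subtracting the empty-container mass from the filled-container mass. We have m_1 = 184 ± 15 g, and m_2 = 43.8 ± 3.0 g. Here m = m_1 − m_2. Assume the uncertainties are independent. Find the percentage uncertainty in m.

10.9%

For a sum/difference, combine absolute errors in quadrature:
  (δm_1)² = 225;  (δm_2)² = 9.00
δm = √(234) = 15.3 g
m = 140 g, so δm/m = 15.3/140 = 0.109.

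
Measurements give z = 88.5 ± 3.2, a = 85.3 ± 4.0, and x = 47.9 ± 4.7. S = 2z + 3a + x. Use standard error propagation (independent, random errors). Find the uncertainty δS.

14.4

S is a linear combination, so absolute uncertainties add in quadrature:
  (2·δz)² = 41.0;  (3·δa)² = 144;  (δx)² = 22.1
δS = √(207) = 14.4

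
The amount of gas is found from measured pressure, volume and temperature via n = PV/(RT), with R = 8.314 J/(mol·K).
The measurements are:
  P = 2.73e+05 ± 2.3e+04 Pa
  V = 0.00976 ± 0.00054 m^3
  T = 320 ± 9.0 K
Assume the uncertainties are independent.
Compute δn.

Relative error in a monomial: (δn/n)² = Σ (nᵢ · δxᵢ/xᵢ)².
  (1·δP/P)² = (1×0.0842)² = 0.00710;  (1·δV/V)² = (1×0.0553)² = 0.00306;  (-1·δT/T)² = (-1×0.0281)² = 0.000791
δn/n = √(0.0110) = 0.105
n = 1.00 mol, so δn = 0.105 × 1.00 = 0.105 mol.

0.105 mol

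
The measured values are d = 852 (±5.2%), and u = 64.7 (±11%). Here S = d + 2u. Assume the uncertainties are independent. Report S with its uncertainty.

981 ± 46.5

Absolute uncertainties add in quadrature for a linear combination:
  (δd)² = 1960;  (2·δu)² = 203
δS = √(2170) = 46.5
S = 981.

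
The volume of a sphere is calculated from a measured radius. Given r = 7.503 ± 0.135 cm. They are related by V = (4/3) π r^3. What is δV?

95.5 cm^3

Each factor contributes (exponent × relative error)² to (δV/V)²:
  (3·δr/r)² = (3×0.0180)² = 0.00291
δV/V = √(0.00291) = 0.0540
V = 1769 cm^3, so δV = 0.0540 × 1769 = 95.5 cm^3.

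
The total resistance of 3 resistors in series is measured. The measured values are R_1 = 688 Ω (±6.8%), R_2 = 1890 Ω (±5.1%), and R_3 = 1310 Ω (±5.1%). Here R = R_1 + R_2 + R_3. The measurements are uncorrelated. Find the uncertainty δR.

Absolute uncertainties add in quadrature for a linear combination:
  (δR_1)² = 2190;  (δR_2)² = 9290;  (δR_3)² = 4460
δR = √(15900) = 126 Ω

126 Ω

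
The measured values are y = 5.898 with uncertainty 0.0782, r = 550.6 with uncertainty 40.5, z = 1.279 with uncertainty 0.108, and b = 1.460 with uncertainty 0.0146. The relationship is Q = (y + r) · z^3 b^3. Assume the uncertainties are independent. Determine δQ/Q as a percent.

Let u = y + r = 556.5. δu = √(δy² + δr²) = √(0.00612 + 1640) = 40.5, so δu/u = 0.0728.
Q is then a monomial in u, z, b:
δQ/Q = √((δu/u)² + (3·δz/z)² + (3·δb/b)²) = √(0.00530 + 0.0642 + 0.000900) = 0.265

26.5%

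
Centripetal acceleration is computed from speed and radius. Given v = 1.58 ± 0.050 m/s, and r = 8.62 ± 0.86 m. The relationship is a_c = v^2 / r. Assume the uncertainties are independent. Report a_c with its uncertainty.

Each factor contributes (exponent × relative error)² to (δa_c/a_c)²:
  (2·δv/v)² = (2×0.0316)² = 0.00401;  (-1·δr/r)² = (-1×0.0998)² = 0.00995
δa_c/a_c = √(0.0140) = 0.118
a_c = 0.290 m/s^2, so δa_c = 0.118 × 0.290 = 0.0342 m/s^2.

0.290 ± 0.0342 m/s^2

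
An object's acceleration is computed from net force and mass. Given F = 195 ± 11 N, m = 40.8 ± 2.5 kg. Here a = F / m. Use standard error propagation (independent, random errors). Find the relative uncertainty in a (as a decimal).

Each factor contributes (exponent × relative error)² to (δa/a)²:
  (1·δF/F)² = (1×0.0564)² = 0.00318;  (-1·δm/m)² = (-1×0.0613)² = 0.00375
δa/a = √(0.00694) = 0.0833

0.0833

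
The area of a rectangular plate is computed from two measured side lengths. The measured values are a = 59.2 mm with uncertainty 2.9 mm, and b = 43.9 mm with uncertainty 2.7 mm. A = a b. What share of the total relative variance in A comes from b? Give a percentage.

(δA/A)² = (1·δa/a)² + (1·δb/b)²
  a term: (1×0.0490)² = 0.00240
  b term: (1×0.0615)² = 0.00378
Total = 0.00618. Share from b = 0.00378/0.00618 = 0.612.

61.2%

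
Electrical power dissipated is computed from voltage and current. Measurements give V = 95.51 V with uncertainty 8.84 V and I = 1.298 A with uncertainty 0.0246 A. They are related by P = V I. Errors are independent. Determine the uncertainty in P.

For a monomial P ∝ V, I, fractional errors add in quadrature:
  (1·δV/V)² = (1×0.0926)² = 0.00857;  (1·δI/I)² = (1×0.0190)² = 0.000359
δP/P = √(0.00893) = 0.0945
P = 124.0 W, so δP = 0.0945 × 124.0 = 11.7 W.

11.7 W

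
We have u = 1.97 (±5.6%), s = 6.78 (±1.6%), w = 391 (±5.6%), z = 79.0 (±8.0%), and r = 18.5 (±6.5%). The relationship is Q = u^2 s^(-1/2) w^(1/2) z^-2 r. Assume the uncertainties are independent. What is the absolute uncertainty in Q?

0.0182

Since Q is a product/quotient, work with relative uncertainties:
  (2·δu/u)² = (2×0.0560)² = 0.0125;  (−½·δs/s)² = (-0.5×0.0160)² = 6.4e-05;  (½·δw/w)² = (0.5×0.0560)² = 0.000784;  (-2·δz/z)² = (-2×0.0800)² = 0.0256;  (1·δr/r)² = (1×0.0650)² = 0.00423
δQ/Q = √(0.0432) = 0.208
Q = 0.0874, so δQ = 0.208 × 0.0874 = 0.0182.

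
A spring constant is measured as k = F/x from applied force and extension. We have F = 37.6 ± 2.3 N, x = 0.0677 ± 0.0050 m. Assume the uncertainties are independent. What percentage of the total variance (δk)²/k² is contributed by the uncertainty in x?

(δk/k)² = (1·δF/F)² + (-1·δx/x)²
  F term: (1×0.0612)² = 0.00374
  x term: (-1×0.0739)² = 0.00545
Total = 0.00920. Share from x = 0.00545/0.00920 = 0.593.

59.3%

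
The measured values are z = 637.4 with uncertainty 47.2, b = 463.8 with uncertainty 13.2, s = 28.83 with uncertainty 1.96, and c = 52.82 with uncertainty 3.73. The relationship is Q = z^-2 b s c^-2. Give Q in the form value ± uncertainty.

Since Q is a product/quotient, work with relative uncertainties:
  (-2·δz/z)² = (-2×0.0741)² = 0.0219;  (1·δb/b)² = (1×0.0285)² = 0.000810;  (1·δs/s)² = (1×0.0680)² = 0.00462;  (-2·δc/c)² = (-2×0.0706)² = 0.0199
δQ/Q = √(0.0473) = 0.218
Q = 1.18e-05, so δQ = 0.218 × 1.18e-05 = 2.57e-06.

(1.180 ± 0.257) × 10^-5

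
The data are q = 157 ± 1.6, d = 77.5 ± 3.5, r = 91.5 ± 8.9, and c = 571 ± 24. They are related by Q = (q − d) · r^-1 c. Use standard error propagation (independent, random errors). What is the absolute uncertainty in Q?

Let u = q − d = 79.5. δu = √(δq² + δd²) = √(2.56 + 12.2) = 3.85, so δu/u = 0.0484.
Q is then a monomial in u, r, c:
δQ/Q = √((δu/u)² + (-1·δr/r)² + (1·δc/c)²) = √(0.00234 + 0.00946 + 0.00177) = 0.116
Q = 496, so δQ = 0.116 × 496 = 57.8.

57.8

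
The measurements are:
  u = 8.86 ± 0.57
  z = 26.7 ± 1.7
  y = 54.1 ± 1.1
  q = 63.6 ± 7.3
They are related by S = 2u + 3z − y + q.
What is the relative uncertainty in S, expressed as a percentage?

S is a linear combination, so absolute uncertainties add in quadrature:
  (2·δu)² = 1.30;  (3·δz)² = 26.0;  (δy)² = 1.21;  (δq)² = 53.3
δS = √(81.8) = 9.04
S = 107, so δS/S = 9.04/107 = 0.0843.

8.43%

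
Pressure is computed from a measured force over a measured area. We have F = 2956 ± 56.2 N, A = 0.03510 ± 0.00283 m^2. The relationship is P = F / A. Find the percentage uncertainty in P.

8.28%

Since P is a product/quotient, work with relative uncertainties:
  (1·δF/F)² = (1×0.0190)² = 0.000361;  (-1·δA/A)² = (-1×0.0806)² = 0.00650
δP/P = √(0.00686) = 0.0828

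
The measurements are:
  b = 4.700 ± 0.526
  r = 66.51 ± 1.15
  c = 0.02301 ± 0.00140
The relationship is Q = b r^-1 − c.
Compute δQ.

0.00812

Let p = b·r^-1 = 0.07067. δp/p = √((1·δb/b)² + (-1·δr/r)²) = √(0.0125 + 0.000299) = 0.113, so δp = 0.00800.
Q = p − c: δQ = √(δp² + δc²) = √(6.4e-05 + 1.96e-06) = 0.00812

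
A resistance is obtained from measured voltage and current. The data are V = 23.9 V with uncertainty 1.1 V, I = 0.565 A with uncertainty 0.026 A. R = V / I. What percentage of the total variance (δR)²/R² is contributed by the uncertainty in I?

50.0%

(δR/R)² = (1·δV/V)² + (-1·δI/I)²
  V term: (1×0.0460)² = 0.00212
  I term: (-1×0.0460)² = 0.00212
Total = 0.00424. Share from I = 0.00212/0.00424 = 0.500.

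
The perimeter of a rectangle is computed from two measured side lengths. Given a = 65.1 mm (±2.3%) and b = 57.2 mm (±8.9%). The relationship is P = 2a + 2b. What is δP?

For a sum/difference, combine absolute errors in quadrature:
  (2·δa)² = 8.97;  (2·δb)² = 104
δP = √(113) = 10.6 mm

10.6 mm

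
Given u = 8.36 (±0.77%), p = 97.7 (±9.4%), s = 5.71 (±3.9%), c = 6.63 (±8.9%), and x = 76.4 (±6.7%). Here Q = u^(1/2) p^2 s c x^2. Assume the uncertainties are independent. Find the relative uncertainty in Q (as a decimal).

0.251

Each factor contributes (exponent × relative error)² to (δQ/Q)²:
  (½·δu/u)² = (0.5×0.00770)² = 1.48e-05;  (2·δp/p)² = (2×0.0940)² = 0.0353;  (1·δs/s)² = (1×0.0390)² = 0.00152;  (1·δc/c)² = (1×0.0890)² = 0.00792;  (2·δx/x)² = (2×0.0670)² = 0.0180
δQ/Q = √(0.0628) = 0.251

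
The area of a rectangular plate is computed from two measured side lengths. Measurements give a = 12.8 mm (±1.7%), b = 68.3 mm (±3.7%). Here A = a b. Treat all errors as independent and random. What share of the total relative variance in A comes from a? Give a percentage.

17.4%

(δA/A)² = (1·δa/a)² + (1·δb/b)²
  a term: (1×0.0170)² = 0.000289
  b term: (1×0.0370)² = 0.00137
Total = 0.00166. Share from a = 0.000289/0.00166 = 0.174.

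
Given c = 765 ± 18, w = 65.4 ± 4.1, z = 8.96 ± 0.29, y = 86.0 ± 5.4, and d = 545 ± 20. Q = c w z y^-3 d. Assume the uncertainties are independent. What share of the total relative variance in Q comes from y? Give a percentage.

83.8%

(δQ/Q)² = (1·δc/c)² + (1·δw/w)² + (1·δz/z)² + (-3·δy/y)² + (1·δd/d)²
  c term: (1×0.0235)² = 0.000554
  w term: (1×0.0627)² = 0.00393
  z term: (1×0.0324)² = 0.00105
  y term: (-3×0.0628)² = 0.0355
  d term: (1×0.0367)² = 0.00135
Total = 0.0424. Share from y = 0.0355/0.0424 = 0.838.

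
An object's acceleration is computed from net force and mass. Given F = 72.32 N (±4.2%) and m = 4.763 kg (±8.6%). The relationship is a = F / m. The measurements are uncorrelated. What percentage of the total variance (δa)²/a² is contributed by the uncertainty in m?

(δa/a)² = (1·δF/F)² + (-1·δm/m)²
  F term: (1×0.0420)² = 0.00176
  m term: (-1×0.0860)² = 0.00740
Total = 0.00916. Share from m = 0.00740/0.00916 = 0.807.

80.7%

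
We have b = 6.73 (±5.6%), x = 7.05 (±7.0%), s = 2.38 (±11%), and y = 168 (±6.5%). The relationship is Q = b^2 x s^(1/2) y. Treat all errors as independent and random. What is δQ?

13000

Since Q is a product/quotient, work with relative uncertainties:
  (2·δb/b)² = (2×0.0560)² = 0.0125;  (1·δx/x)² = (1×0.0700)² = 0.00490;  (½·δs/s)² = (0.5×0.110)² = 0.00302;  (1·δy/y)² = (1×0.0650)² = 0.00423
δQ/Q = √(0.0247) = 0.157
Q = 82800, so δQ = 0.157 × 82800 = 13000.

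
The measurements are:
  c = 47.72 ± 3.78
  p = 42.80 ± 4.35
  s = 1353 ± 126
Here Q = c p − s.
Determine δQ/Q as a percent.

42.3%

Let w = c·p = 2042. δw/w = √((1·δc/c)² + (1·δp/p)²) = √(0.00627 + 0.0103) = 0.129, so δw = 263.
Q = w − s: δQ = √(δw² + δs²) = √(69300 + 15900) = 292
Q = 689.4, so δQ/Q = 292/689.4 = 0.423.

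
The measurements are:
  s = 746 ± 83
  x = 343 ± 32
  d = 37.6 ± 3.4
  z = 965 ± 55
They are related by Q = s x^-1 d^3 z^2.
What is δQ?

3.53e+10

Since Q is a product/quotient, work with relative uncertainties:
  (1·δs/s)² = (1×0.111)² = 0.0124;  (-1·δx/x)² = (-1×0.0933)² = 0.00870;  (3·δd/d)² = (3×0.0904)² = 0.0736;  (2·δz/z)² = (2×0.0570)² = 0.0130
δQ/Q = √(0.108) = 0.328
Q = 1.08e+11, so δQ = 0.328 × 1.08e+11 = 3.53e+10.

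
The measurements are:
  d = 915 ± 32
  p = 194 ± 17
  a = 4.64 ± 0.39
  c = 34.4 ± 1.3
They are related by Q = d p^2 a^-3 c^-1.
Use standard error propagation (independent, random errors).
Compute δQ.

Each factor contributes (exponent × relative error)² to (δQ/Q)²:
  (1·δd/d)² = (1×0.0350)² = 0.00122;  (2·δp/p)² = (2×0.0876)² = 0.0307;  (-3·δa/a)² = (-3×0.0841)² = 0.0636;  (-1·δc/c)² = (-1×0.0378)² = 0.00143
δQ/Q = √(0.0969) = 0.311
Q = 10000, so δQ = 0.311 × 10000 = 3120.

3120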